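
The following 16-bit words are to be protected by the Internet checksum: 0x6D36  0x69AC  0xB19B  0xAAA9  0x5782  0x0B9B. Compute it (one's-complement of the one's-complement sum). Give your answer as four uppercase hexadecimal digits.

69BA

One's-complement addition (fold any carry out of bit 15 back into bit 0):
  0x6D36 + 0x69AC = 0x0D6E2
  0xD6E2 + 0xB19B = 0x1887D → wrap carry → 0x887E
  0x887E + 0xAAA9 = 0x13327 → wrap carry → 0x3328
  0x3328 + 0x5782 = 0x08AAA
  0x8AAA + 0x0B9B = 0x09645
One's-complement sum = 0x9645.
Checksum = ~0x9645 & 0xFFFF = 0x69BA.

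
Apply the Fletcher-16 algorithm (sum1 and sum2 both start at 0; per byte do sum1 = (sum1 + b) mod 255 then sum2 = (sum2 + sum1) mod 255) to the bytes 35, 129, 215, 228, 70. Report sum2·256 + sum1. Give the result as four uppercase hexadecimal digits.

4DA7

Running sums (mod 255):
  after byte 0 (35): sum1=35, sum2=35
  after byte 1 (129): sum1=164, sum2=199
  after byte 2 (215): sum1=124, sum2=68
  after byte 3 (228): sum1=97, sum2=165
  after byte 4 (70): sum1=167, sum2=77
Checksum = sum2·256 + sum1 = 77·256 + 167 = 19879 = 0x4DA7.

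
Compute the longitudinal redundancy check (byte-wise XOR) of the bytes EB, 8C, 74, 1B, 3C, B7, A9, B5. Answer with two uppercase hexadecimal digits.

9F

XOR the bytes together:
  start with 0xEB
  0xEB ⊕ 0x8C = 0x67
  0x67 ⊕ 0x74 = 0x13
  0x13 ⊕ 0x1B = 0x08
  0x08 ⊕ 0x3C = 0x34
  0x34 ⊕ 0xB7 = 0x83
  0x83 ⊕ 0xA9 = 0x2A
  0x2A ⊕ 0xB5 = 0x9F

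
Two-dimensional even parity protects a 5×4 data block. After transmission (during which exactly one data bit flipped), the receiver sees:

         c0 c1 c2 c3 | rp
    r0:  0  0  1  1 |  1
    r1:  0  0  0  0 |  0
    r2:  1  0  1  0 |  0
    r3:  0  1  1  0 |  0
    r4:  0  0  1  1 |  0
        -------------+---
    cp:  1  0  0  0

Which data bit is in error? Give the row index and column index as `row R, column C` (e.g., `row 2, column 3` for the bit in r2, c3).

row 0, column 1

Recompute each row's even parity and compare to rp:
  r0: data parity 0, sent rp 1 → mismatch
  r1: data parity 0, sent rp 0 → ok
  r2: data parity 0, sent rp 0 → ok
  r3: data parity 0, sent rp 0 → ok
  r4: data parity 0, sent rp 0 → ok
Recompute each column's even parity and compare to cp:
  c0: data parity 1, sent cp 1 → ok
  c1: data parity 1, sent cp 0 → mismatch
  c2: data parity 0, sent cp 0 → ok
  c3: data parity 0, sent cp 0 → ok
Exactly one row (r0) and one column (c1) fail → the flipped bit is at their intersection.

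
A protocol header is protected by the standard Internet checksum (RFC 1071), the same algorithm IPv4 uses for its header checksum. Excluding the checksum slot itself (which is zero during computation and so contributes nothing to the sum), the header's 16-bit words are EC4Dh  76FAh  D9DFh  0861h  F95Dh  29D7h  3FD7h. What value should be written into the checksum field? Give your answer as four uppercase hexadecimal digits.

One's-complement addition (fold any carry out of bit 15 back into bit 0):
  0xEC4D + 0x76FA = 0x16347 → wrap carry → 0x6348
  0x6348 + 0xD9DF = 0x13D27 → wrap carry → 0x3D28
  0x3D28 + 0x0861 = 0x04589
  0x4589 + 0xF95D = 0x13EE6 → wrap carry → 0x3EE7
  0x3EE7 + 0x29D7 = 0x068BE
  0x68BE + 0x3FD7 = 0x0A895
One's-complement sum = 0xA895.
Checksum = ~0xA895 & 0xFFFF = 0x576A.

576A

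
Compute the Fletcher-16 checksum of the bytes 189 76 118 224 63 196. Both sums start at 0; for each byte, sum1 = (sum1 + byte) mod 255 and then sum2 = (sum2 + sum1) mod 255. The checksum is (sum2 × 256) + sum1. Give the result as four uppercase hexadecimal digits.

AF65

Running sums (mod 255):
  after byte 0 (189): sum1=189, sum2=189
  after byte 1 (76): sum1=10, sum2=199
  after byte 2 (118): sum1=128, sum2=72
  after byte 3 (224): sum1=97, sum2=169
  after byte 4 (63): sum1=160, sum2=74
  after byte 5 (196): sum1=101, sum2=175
Checksum = sum2·256 + sum1 = 175·256 + 101 = 44901 = 0xAF65.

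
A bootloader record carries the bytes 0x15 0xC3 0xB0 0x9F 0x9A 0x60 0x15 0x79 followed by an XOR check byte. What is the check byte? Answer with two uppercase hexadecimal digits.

XOR the bytes together:
  start with 0x15
  0x15 ⊕ 0xC3 = 0xD6
  0xD6 ⊕ 0xB0 = 0x66
  0x66 ⊕ 0x9F = 0xF9
  0xF9 ⊕ 0x9A = 0x63
  0x63 ⊕ 0x60 = 0x03
  0x03 ⊕ 0x15 = 0x16
  0x16 ⊕ 0x79 = 0x6F

6F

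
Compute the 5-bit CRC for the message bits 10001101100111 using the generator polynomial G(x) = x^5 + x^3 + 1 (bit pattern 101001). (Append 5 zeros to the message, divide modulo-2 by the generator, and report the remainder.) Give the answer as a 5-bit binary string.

00101

Append 5 zeros: 1000110110011100000. Divide by 101001 (XOR where the leading bit is 1):
  pos 0: 100011 XOR 101001 = 001010
  pos 2: 101001 XOR 101001 = 000000
  pos 8: 100111 XOR 101001 = 001110
  pos 10: 111000 XOR 101001 = 010001
  pos 11: 100010 XOR 101001 = 001011
  pos 13: 101100 XOR 101001 = 000101
Remainder (last 5 bits) = 00101. This is the CRC / FCS.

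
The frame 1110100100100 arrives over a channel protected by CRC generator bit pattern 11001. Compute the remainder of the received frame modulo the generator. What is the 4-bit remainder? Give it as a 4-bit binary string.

0101

Modulo-2 division of 1110100100100 by 11001:
  pos 0: 11101 XOR 11001 = 00100
  pos 2: 10000 XOR 11001 = 01001
  pos 3: 10011 XOR 11001 = 01010
  pos 4: 10100 XOR 11001 = 01101
  pos 5: 11010 XOR 11001 = 00011
  pos 8: 11100 XOR 11001 = 00101
Remainder = 0101 (nonzero — an error is detected).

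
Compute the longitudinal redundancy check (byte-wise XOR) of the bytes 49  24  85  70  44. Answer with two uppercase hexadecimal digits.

DC

XOR the bytes together:
  start with 0x49
  0x49 ⊕ 0x24 = 0x6D
  0x6D ⊕ 0x85 = 0xE8
  0xE8 ⊕ 0x70 = 0x98
  0x98 ⊕ 0x44 = 0xDC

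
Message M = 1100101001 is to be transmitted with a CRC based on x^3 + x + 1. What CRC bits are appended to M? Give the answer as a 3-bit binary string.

Append 3 zeros: 1100101001000. Divide by 1011 (XOR where the leading bit is 1):
  pos 0: 1100 XOR 1011 = 0111
  pos 1: 1111 XOR 1011 = 0100
  pos 2: 1000 XOR 1011 = 0011
  pos 4: 1110 XOR 1011 = 0101
  pos 5: 1010 XOR 1011 = 0001
  pos 8: 1100 XOR 1011 = 0111
  pos 9: 1110 XOR 1011 = 0101
Remainder (last 3 bits) = 101. This is the CRC / FCS.

101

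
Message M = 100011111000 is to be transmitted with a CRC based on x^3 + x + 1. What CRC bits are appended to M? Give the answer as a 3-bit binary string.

Append 3 zeros: 100011111000000. Divide by 1011 (XOR where the leading bit is 1):
  pos 0: 1000 XOR 1011 = 0011
  pos 2: 1111 XOR 1011 = 0100
  pos 3: 1001 XOR 1011 = 0010
  pos 5: 1011 XOR 1011 = 0000
Remainder (last 3 bits) = 000. This is the CRC / FCS.

000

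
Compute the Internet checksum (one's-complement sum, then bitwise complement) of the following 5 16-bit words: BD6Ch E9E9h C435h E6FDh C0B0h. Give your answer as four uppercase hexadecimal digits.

ECC4

One's-complement addition (fold any carry out of bit 15 back into bit 0):
  0xBD6C + 0xE9E9 = 0x1A755 → wrap carry → 0xA756
  0xA756 + 0xC435 = 0x16B8B → wrap carry → 0x6B8C
  0x6B8C + 0xE6FD = 0x15289 → wrap carry → 0x528A
  0x528A + 0xC0B0 = 0x1133A → wrap carry → 0x133B
One's-complement sum = 0x133B.
Checksum = ~0x133B & 0xFFFF = 0xECC4.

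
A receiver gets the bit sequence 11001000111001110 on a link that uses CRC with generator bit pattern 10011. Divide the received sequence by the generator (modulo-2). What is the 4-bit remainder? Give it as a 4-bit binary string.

Modulo-2 division of 11001000111001110 by 10011:
  pos 0: 11001 XOR 10011 = 01010
  pos 1: 10100 XOR 10011 = 00111
  pos 3: 11100 XOR 10011 = 01111
  pos 4: 11111 XOR 10011 = 01100
  pos 5: 11001 XOR 10011 = 01010
  pos 6: 10101 XOR 10011 = 00110
  pos 8: 11000 XOR 10011 = 01011
  pos 9: 10111 XOR 10011 = 00100
  pos 11: 10011 XOR 10011 = 00000
Remainder = 0000 (zero — the frame passes the CRC check).

0000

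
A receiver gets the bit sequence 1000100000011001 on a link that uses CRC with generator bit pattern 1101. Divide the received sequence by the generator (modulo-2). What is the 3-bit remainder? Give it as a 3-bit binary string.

110

Modulo-2 division of 1000100000011001 by 1101:
  pos 0: 1000 XOR 1101 = 0101
  pos 1: 1011 XOR 1101 = 0110
  pos 2: 1100 XOR 1101 = 0001
  pos 5: 1000 XOR 1101 = 0101
  pos 6: 1010 XOR 1101 = 0111
  pos 7: 1110 XOR 1101 = 0011
  pos 9: 1111 XOR 1101 = 0010
  pos 11: 1000 XOR 1101 = 0101
  pos 12: 1011 XOR 1101 = 0110
Remainder = 110 (nonzero — an error is detected).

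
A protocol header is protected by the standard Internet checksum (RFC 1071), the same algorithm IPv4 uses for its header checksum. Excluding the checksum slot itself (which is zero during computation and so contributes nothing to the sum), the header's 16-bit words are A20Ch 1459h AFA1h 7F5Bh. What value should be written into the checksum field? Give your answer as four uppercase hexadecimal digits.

1A9D

One's-complement addition (fold any carry out of bit 15 back into bit 0):
  0xA20C + 0x1459 = 0x0B665
  0xB665 + 0xAFA1 = 0x16606 → wrap carry → 0x6607
  0x6607 + 0x7F5B = 0x0E562
One's-complement sum = 0xE562.
Checksum = ~0xE562 & 0xFFFF = 0x1A9D.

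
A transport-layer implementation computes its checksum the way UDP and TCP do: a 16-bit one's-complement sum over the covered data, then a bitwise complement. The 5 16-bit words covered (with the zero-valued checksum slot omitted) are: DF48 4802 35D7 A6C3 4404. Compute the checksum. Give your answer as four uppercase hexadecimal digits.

B815

One's-complement addition (fold any carry out of bit 15 back into bit 0):
  0xDF48 + 0x4802 = 0x1274A → wrap carry → 0x274B
  0x274B + 0x35D7 = 0x05D22
  0x5D22 + 0xA6C3 = 0x103E5 → wrap carry → 0x03E6
  0x03E6 + 0x4404 = 0x047EA
One's-complement sum = 0x47EA.
Checksum = ~0x47EA & 0xFFFF = 0xB815.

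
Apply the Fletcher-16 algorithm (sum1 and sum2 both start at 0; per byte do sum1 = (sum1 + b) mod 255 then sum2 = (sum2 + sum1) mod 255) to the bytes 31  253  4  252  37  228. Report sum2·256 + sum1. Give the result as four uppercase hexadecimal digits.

E628

Running sums (mod 255):
  after byte 0 (31): sum1=31, sum2=31
  after byte 1 (253): sum1=29, sum2=60
  after byte 2 (4): sum1=33, sum2=93
  after byte 3 (252): sum1=30, sum2=123
  after byte 4 (37): sum1=67, sum2=190
  after byte 5 (228): sum1=40, sum2=230
Checksum = sum2·256 + sum1 = 230·256 + 40 = 58920 = 0xE628.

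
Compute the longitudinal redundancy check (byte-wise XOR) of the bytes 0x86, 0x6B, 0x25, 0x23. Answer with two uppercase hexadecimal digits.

XOR the bytes together:
  start with 0x86
  0x86 ⊕ 0x6B = 0xED
  0xED ⊕ 0x25 = 0xC8
  0xC8 ⊕ 0x23 = 0xEB

EB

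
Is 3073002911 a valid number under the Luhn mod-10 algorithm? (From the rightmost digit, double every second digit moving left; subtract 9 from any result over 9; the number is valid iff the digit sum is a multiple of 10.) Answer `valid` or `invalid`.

valid

From the right, keep odd positions and double even positions (subtract 9 from any doubled value over 9):
  doubled (positions 2,4,...): 2 4 0 5 6 → sum 17
  kept (positions 1,3,...): 1 9 0 3 0 → sum 13
Total = 30.
30 mod 10 = 0, so the number is valid.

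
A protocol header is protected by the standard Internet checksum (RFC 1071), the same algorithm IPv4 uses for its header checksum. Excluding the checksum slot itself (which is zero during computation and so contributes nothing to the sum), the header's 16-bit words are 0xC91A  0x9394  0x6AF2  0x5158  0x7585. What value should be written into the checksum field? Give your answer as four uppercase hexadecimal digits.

One's-complement addition (fold any carry out of bit 15 back into bit 0):
  0xC91A + 0x9394 = 0x15CAE → wrap carry → 0x5CAF
  0x5CAF + 0x6AF2 = 0x0C7A1
  0xC7A1 + 0x5158 = 0x118F9 → wrap carry → 0x18FA
  0x18FA + 0x7585 = 0x08E7F
One's-complement sum = 0x8E7F.
Checksum = ~0x8E7F & 0xFFFF = 0x7180.

7180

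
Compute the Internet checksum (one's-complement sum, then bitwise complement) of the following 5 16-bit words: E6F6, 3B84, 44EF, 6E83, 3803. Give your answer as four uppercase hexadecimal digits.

F20E

One's-complement addition (fold any carry out of bit 15 back into bit 0):
  0xE6F6 + 0x3B84 = 0x1227A → wrap carry → 0x227B
  0x227B + 0x44EF = 0x0676A
  0x676A + 0x6E83 = 0x0D5ED
  0xD5ED + 0x3803 = 0x10DF0 → wrap carry → 0x0DF1
One's-complement sum = 0x0DF1.
Checksum = ~0x0DF1 & 0xFFFF = 0xF20E.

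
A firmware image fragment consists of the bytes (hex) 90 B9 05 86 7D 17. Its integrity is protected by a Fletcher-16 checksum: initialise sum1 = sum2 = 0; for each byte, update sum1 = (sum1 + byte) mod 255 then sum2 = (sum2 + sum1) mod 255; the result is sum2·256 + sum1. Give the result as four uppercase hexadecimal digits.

BD6A

Running sums (mod 255):
  after byte 0 (90): sum1=144, sum2=144
  after byte 1 (B9): sum1=74, sum2=218
  after byte 2 (05): sum1=79, sum2=42
  after byte 3 (86): sum1=213, sum2=0
  after byte 4 (7D): sum1=83, sum2=83
  after byte 5 (17): sum1=106, sum2=189
Checksum = sum2·256 + sum1 = 189·256 + 106 = 48490 = 0xBD6A.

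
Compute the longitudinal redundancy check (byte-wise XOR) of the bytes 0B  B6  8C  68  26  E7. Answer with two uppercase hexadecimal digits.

98

XOR the bytes together:
  start with 0x0B
  0x0B ⊕ 0xB6 = 0xBD
  0xBD ⊕ 0x8C = 0x31
  0x31 ⊕ 0x68 = 0x59
  0x59 ⊕ 0x26 = 0x7F
  0x7F ⊕ 0xE7 = 0x98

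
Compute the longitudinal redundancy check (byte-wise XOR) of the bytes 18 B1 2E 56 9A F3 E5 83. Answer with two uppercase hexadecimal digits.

XOR the bytes together:
  start with 0x18
  0x18 ⊕ 0xB1 = 0xA9
  0xA9 ⊕ 0x2E = 0x87
  0x87 ⊕ 0x56 = 0xD1
  0xD1 ⊕ 0x9A = 0x4B
  0x4B ⊕ 0xF3 = 0xB8
  0xB8 ⊕ 0xE5 = 0x5D
  0x5D ⊕ 0x83 = 0xDE

DE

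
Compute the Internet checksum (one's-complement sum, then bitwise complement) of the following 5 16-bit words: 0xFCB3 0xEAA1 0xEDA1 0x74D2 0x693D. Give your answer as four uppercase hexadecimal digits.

One's-complement addition (fold any carry out of bit 15 back into bit 0):
  0xFCB3 + 0xEAA1 = 0x1E754 → wrap carry → 0xE755
  0xE755 + 0xEDA1 = 0x1D4F6 → wrap carry → 0xD4F7
  0xD4F7 + 0x74D2 = 0x149C9 → wrap carry → 0x49CA
  0x49CA + 0x693D = 0x0B307
One's-complement sum = 0xB307.
Checksum = ~0xB307 & 0xFFFF = 0x4CF8.

4CF8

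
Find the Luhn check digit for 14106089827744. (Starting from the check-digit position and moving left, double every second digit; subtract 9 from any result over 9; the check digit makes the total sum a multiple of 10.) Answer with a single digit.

1

Partial digits right→left: 4 4 7 7 2 8 9 8 0 6 0 1 4 1
Double every second digit counting from the check-digit position (so the 1st, 3rd, 5th, ... of the partial from the right).
  doubled (with −9 where >9): 8 5 4 9 0 0 8 → sum 34
  kept as-is: 4 7 8 8 6 1 1 → sum 35
Total = 34 + 35 = 69.
Check digit = (10 − (69 mod 10)) mod 10 = 1.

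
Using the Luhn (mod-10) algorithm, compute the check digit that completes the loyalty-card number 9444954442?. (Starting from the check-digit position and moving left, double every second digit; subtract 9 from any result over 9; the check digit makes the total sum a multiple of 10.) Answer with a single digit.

Partial digits right→left: 2 4 4 4 5 9 4 4 4 9
Double every second digit counting from the check-digit position (so the 1st, 3rd, 5th, ... of the partial from the right).
  doubled (with −9 where >9): 4 8 1 8 8 → sum 29
  kept as-is: 4 4 9 4 9 → sum 30
Total = 29 + 30 = 59.
Check digit = (10 − (59 mod 10)) mod 10 = 1.

1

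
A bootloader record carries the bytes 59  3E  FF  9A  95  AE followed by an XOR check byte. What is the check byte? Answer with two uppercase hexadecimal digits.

XOR the bytes together:
  start with 0x59
  0x59 ⊕ 0x3E = 0x67
  0x67 ⊕ 0xFF = 0x98
  0x98 ⊕ 0x9A = 0x02
  0x02 ⊕ 0x95 = 0x97
  0x97 ⊕ 0xAE = 0x39

39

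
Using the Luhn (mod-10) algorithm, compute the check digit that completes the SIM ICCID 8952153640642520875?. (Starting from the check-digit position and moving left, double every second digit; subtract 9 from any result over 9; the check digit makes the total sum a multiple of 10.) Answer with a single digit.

9

Partial digits right→left: 5 7 8 0 2 5 2 4 6 0 4 6 3 5 1 2 5 9 8
Double every second digit counting from the check-digit position (so the 1st, 3rd, 5th, ... of the partial from the right).
  doubled (with −9 where >9): 1 7 4 4 3 8 6 2 1 7 → sum 43
  kept as-is: 7 0 5 4 0 6 5 2 9 → sum 38
Total = 43 + 38 = 81.
Check digit = (10 − (81 mod 10)) mod 10 = 9.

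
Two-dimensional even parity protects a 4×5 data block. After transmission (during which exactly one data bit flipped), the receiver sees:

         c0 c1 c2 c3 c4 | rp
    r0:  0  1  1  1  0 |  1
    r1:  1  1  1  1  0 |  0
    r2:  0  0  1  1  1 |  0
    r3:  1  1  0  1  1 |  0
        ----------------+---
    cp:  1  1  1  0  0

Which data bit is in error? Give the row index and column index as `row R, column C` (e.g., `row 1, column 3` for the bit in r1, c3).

Recompute each row's even parity and compare to rp:
  r0: data parity 1, sent rp 1 → ok
  r1: data parity 0, sent rp 0 → ok
  r2: data parity 1, sent rp 0 → mismatch
  r3: data parity 0, sent rp 0 → ok
Recompute each column's even parity and compare to cp:
  c0: data parity 0, sent cp 1 → mismatch
  c1: data parity 1, sent cp 1 → ok
  c2: data parity 1, sent cp 1 → ok
  c3: data parity 0, sent cp 0 → ok
  c4: data parity 0, sent cp 0 → ok
Exactly one row (r2) and one column (c0) fail → the flipped bit is at their intersection.

row 2, column 0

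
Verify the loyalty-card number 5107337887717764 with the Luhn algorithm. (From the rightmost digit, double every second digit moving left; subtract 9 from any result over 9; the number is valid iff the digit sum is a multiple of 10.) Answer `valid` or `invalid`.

valid

From the right, keep odd positions and double even positions (subtract 9 from any doubled value over 9):
  doubled (positions 2,4,...): 3 5 5 7 5 6 0 1 → sum 32
  kept (positions 1,3,...): 4 7 1 7 8 3 7 1 → sum 38
Total = 70.
70 mod 10 = 0, so the number is valid.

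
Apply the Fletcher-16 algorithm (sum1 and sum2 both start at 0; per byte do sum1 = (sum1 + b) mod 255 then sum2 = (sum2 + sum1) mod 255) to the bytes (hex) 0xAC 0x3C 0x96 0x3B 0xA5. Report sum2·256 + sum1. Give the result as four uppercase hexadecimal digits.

Running sums (mod 255):
  after byte 0 (0xAC): sum1=172, sum2=172
  after byte 1 (0x3C): sum1=232, sum2=149
  after byte 2 (0x96): sum1=127, sum2=21
  after byte 3 (0x3B): sum1=186, sum2=207
  after byte 4 (0xA5): sum1=96, sum2=48
Checksum = sum2·256 + sum1 = 48·256 + 96 = 12384 = 0x3060.

3060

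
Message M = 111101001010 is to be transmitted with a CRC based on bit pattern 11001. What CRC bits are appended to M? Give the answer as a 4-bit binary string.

Append 4 zeros: 1111010010100000. Divide by 11001 (XOR where the leading bit is 1):
  pos 0: 11110 XOR 11001 = 00111
  pos 2: 11110 XOR 11001 = 00111
  pos 4: 11101 XOR 11001 = 00100
  pos 6: 10001 XOR 11001 = 01000
  pos 7: 10000 XOR 11001 = 01001
  pos 8: 10010 XOR 11001 = 01011
  pos 9: 10110 XOR 11001 = 01111
  pos 10: 11110 XOR 11001 = 00111
Remainder (last 4 bits) = 1110. This is the CRC / FCS.

1110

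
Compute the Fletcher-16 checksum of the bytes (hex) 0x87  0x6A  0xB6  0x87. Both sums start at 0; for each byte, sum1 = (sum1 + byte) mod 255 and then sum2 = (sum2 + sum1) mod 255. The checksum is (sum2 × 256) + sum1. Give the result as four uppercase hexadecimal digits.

Running sums (mod 255):
  after byte 0 (0x87): sum1=135, sum2=135
  after byte 1 (0x6A): sum1=241, sum2=121
  after byte 2 (0xB6): sum1=168, sum2=34
  after byte 3 (0x87): sum1=48, sum2=82
Checksum = sum2·256 + sum1 = 82·256 + 48 = 21040 = 0x5230.

5230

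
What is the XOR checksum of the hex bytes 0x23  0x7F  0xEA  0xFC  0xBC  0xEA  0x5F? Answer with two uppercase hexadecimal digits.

43

XOR the bytes together:
  start with 0x23
  0x23 ⊕ 0x7F = 0x5C
  0x5C ⊕ 0xEA = 0xB6
  0xB6 ⊕ 0xFC = 0x4A
  0x4A ⊕ 0xBC = 0xF6
  0xF6 ⊕ 0xEA = 0x1C
  0x1C ⊕ 0x5F = 0x43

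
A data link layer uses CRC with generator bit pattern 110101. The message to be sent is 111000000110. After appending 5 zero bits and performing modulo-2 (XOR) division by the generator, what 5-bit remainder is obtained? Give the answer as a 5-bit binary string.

01101

Append 5 zeros: 11100000011000000. Divide by 110101 (XOR where the leading bit is 1):
  pos 0: 111000 XOR 110101 = 001101
  pos 2: 110100 XOR 110101 = 000001
  pos 7: 101100 XOR 110101 = 011001
  pos 8: 110010 XOR 110101 = 000111
  pos 11: 111000 XOR 110101 = 001101
Remainder (last 5 bits) = 01101. This is the CRC / FCS.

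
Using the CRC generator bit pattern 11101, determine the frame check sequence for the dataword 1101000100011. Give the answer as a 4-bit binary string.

Append 4 zeros: 11010001000110000. Divide by 11101 (XOR where the leading bit is 1):
  pos 0: 11010 XOR 11101 = 00111
  pos 2: 11100 XOR 11101 = 00001
  pos 6: 11000 XOR 11101 = 00101
  pos 8: 10111 XOR 11101 = 01010
  pos 9: 10100 XOR 11101 = 01001
  pos 10: 10010 XOR 11101 = 01111
  pos 11: 11110 XOR 11101 = 00011
Remainder (last 4 bits) = 0110. This is the CRC / FCS.

0110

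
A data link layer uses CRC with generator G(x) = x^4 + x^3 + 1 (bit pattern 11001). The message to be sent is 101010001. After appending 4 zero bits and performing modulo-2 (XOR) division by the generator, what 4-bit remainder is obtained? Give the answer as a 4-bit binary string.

1110

Append 4 zeros: 1010100010000. Divide by 11001 (XOR where the leading bit is 1):
  pos 0: 10101 XOR 11001 = 01100
  pos 1: 11000 XOR 11001 = 00001
  pos 5: 10010 XOR 11001 = 01011
  pos 6: 10110 XOR 11001 = 01111
  pos 7: 11110 XOR 11001 = 00111
Remainder (last 4 bits) = 1110. This is the CRC / FCS.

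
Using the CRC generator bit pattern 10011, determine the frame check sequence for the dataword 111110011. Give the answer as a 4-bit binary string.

1100

Append 4 zeros: 1111100110000. Divide by 10011 (XOR where the leading bit is 1):
  pos 0: 11111 XOR 10011 = 01100
  pos 1: 11000 XOR 10011 = 01011
  pos 2: 10110 XOR 10011 = 00101
  pos 4: 10111 XOR 10011 = 00100
  pos 6: 10000 XOR 10011 = 00011
Remainder (last 4 bits) = 1100. This is the CRC / FCS.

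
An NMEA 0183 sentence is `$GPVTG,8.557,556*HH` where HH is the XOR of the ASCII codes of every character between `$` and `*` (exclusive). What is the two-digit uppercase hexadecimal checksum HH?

XOR the ASCII codes of the payload characters:
  'G' = 0x47 → acc = 0x47
  'P' = 0x50 → acc = 0x17
  'V' = 0x56 → acc = 0x41
  'T' = 0x54 → acc = 0x15
  'G' = 0x47 → acc = 0x52
  ',' = 0x2C → acc = 0x7E
  '8' = 0x38 → acc = 0x46
  '.' = 0x2E → acc = 0x68
  '5' = 0x35 → acc = 0x5D
  '5' = 0x35 → acc = 0x68
  '7' = 0x37 → acc = 0x5F
  ',' = 0x2C → acc = 0x73
  '5' = 0x35 → acc = 0x46
  '5' = 0x35 → acc = 0x73
  '6' = 0x36 → acc = 0x45
Checksum = 0x45.

45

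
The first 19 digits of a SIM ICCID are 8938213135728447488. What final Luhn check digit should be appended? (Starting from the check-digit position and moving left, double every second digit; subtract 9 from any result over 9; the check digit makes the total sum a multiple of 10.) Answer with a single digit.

1

Partial digits right→left: 8 8 4 7 4 4 8 2 7 5 3 1 3 1 2 8 3 9 8
Double every second digit counting from the check-digit position (so the 1st, 3rd, 5th, ... of the partial from the right).
  doubled (with −9 where >9): 7 8 8 7 5 6 6 4 6 7 → sum 64
  kept as-is: 8 7 4 2 5 1 1 8 9 → sum 45
Total = 64 + 45 = 109.
Check digit = (10 − (109 mod 10)) mod 10 = 1.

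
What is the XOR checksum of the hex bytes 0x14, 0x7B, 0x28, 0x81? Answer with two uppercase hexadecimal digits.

XOR the bytes together:
  start with 0x14
  0x14 ⊕ 0x7B = 0x6F
  0x6F ⊕ 0x28 = 0x47
  0x47 ⊕ 0x81 = 0xC6

C6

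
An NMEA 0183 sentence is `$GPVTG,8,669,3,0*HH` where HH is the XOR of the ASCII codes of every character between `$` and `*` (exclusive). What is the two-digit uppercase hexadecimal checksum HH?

50

XOR the ASCII codes of the payload characters:
  'G' = 0x47 → acc = 0x47
  'P' = 0x50 → acc = 0x17
  'V' = 0x56 → acc = 0x41
  'T' = 0x54 → acc = 0x15
  'G' = 0x47 → acc = 0x52
  ',' = 0x2C → acc = 0x7E
  '8' = 0x38 → acc = 0x46
  ',' = 0x2C → acc = 0x6A
  '6' = 0x36 → acc = 0x5C
  '6' = 0x36 → acc = 0x6A
  '9' = 0x39 → acc = 0x53
  ',' = 0x2C → acc = 0x7F
  '3' = 0x33 → acc = 0x4C
  ',' = 0x2C → acc = 0x60
  '0' = 0x30 → acc = 0x50
Checksum = 0x50.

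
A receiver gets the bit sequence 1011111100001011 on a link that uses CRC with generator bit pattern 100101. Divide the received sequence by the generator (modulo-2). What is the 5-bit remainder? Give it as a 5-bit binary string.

00111

Modulo-2 division of 1011111100001011 by 100101:
  pos 0: 101111 XOR 100101 = 001010
  pos 2: 101011 XOR 100101 = 001110
  pos 4: 111000 XOR 100101 = 011101
  pos 5: 111010 XOR 100101 = 011111
  pos 6: 111110 XOR 100101 = 011011
  pos 7: 110111 XOR 100101 = 010010
  pos 8: 100100 XOR 100101 = 000001
Remainder = 00111 (nonzero — an error is detected).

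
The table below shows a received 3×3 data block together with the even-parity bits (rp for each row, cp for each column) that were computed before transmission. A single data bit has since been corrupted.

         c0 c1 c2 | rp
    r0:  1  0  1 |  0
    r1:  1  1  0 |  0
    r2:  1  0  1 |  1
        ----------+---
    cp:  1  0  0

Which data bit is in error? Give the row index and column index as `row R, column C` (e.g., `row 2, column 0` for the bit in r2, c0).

row 2, column 1

Recompute each row's even parity and compare to rp:
  r0: data parity 0, sent rp 0 → ok
  r1: data parity 0, sent rp 0 → ok
  r2: data parity 0, sent rp 1 → mismatch
Recompute each column's even parity and compare to cp:
  c0: data parity 1, sent cp 1 → ok
  c1: data parity 1, sent cp 0 → mismatch
  c2: data parity 0, sent cp 0 → ok
Exactly one row (r2) and one column (c1) fail → the flipped bit is at their intersection.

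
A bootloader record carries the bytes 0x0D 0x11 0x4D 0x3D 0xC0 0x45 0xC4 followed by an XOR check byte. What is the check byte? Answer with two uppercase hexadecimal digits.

2D

XOR the bytes together:
  start with 0x0D
  0x0D ⊕ 0x11 = 0x1C
  0x1C ⊕ 0x4D = 0x51
  0x51 ⊕ 0x3D = 0x6C
  0x6C ⊕ 0xC0 = 0xAC
  0xAC ⊕ 0x45 = 0xE9
  0xE9 ⊕ 0xC4 = 0x2D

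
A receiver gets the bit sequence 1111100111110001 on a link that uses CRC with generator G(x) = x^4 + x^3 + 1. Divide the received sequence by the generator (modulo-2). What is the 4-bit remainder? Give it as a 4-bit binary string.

0000

Modulo-2 division of 1111100111110001 by 11001:
  pos 0: 11111 XOR 11001 = 00110
  pos 2: 11000 XOR 11001 = 00001
  pos 6: 11111 XOR 11001 = 00110
  pos 8: 11010 XOR 11001 = 00011
  pos 11: 11001 XOR 11001 = 00000
Remainder = 0000 (zero — the frame passes the CRC check).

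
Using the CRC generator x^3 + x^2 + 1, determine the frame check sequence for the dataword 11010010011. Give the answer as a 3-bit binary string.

011

Append 3 zeros: 11010010011000. Divide by 1101 (XOR where the leading bit is 1):
  pos 0: 1101 XOR 1101 = 0000
  pos 6: 1001 XOR 1101 = 0100
  pos 7: 1001 XOR 1101 = 0100
  pos 8: 1000 XOR 1101 = 0101
  pos 9: 1010 XOR 1101 = 0111
  pos 10: 1110 XOR 1101 = 0011
Remainder (last 3 bits) = 011. This is the CRC / FCS.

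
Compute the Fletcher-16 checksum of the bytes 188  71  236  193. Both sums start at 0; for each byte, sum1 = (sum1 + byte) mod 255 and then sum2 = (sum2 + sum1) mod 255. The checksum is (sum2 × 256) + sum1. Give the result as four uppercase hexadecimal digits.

64B2

Running sums (mod 255):
  after byte 0 (188): sum1=188, sum2=188
  after byte 1 (71): sum1=4, sum2=192
  after byte 2 (236): sum1=240, sum2=177
  after byte 3 (193): sum1=178, sum2=100
Checksum = sum2·256 + sum1 = 100·256 + 178 = 25778 = 0x64B2.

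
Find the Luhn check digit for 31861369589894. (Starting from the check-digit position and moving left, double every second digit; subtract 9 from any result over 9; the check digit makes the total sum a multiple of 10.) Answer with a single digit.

7

Partial digits right→left: 4 9 8 9 8 5 9 6 3 1 6 8 1 3
Double every second digit counting from the check-digit position (so the 1st, 3rd, 5th, ... of the partial from the right).
  doubled (with −9 where >9): 8 7 7 9 6 3 2 → sum 42
  kept as-is: 9 9 5 6 1 8 3 → sum 41
Total = 42 + 41 = 83.
Check digit = (10 − (83 mod 10)) mod 10 = 7.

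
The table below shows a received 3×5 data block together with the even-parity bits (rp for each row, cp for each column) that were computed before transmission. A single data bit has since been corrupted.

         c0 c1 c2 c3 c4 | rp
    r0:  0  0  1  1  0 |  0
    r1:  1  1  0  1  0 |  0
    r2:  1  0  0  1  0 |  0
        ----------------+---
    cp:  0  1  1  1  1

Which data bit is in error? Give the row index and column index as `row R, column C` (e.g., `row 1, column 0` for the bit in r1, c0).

Recompute each row's even parity and compare to rp:
  r0: data parity 0, sent rp 0 → ok
  r1: data parity 1, sent rp 0 → mismatch
  r2: data parity 0, sent rp 0 → ok
Recompute each column's even parity and compare to cp:
  c0: data parity 0, sent cp 0 → ok
  c1: data parity 1, sent cp 1 → ok
  c2: data parity 1, sent cp 1 → ok
  c3: data parity 1, sent cp 1 → ok
  c4: data parity 0, sent cp 1 → mismatch
Exactly one row (r1) and one column (c4) fail → the flipped bit is at their intersection.

row 1, column 4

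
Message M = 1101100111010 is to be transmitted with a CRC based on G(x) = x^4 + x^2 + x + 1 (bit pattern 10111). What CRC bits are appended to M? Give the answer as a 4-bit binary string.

Append 4 zeros: 11011001110100000. Divide by 10111 (XOR where the leading bit is 1):
  pos 0: 11011 XOR 10111 = 01100
  pos 1: 11000 XOR 10111 = 01111
  pos 2: 11110 XOR 10111 = 01001
  pos 3: 10011 XOR 10111 = 00100
  pos 5: 10011 XOR 10111 = 00100
  pos 7: 10001 XOR 10111 = 00110
  pos 9: 11000 XOR 10111 = 01111
  pos 10: 11110 XOR 10111 = 01001
  pos 11: 10010 XOR 10111 = 00101
Remainder (last 4 bits) = 1010. This is the CRC / FCS.

1010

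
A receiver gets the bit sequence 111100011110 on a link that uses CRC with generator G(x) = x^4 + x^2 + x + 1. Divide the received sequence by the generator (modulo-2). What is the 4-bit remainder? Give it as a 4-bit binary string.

Modulo-2 division of 111100011110 by 10111:
  pos 0: 11110 XOR 10111 = 01001
  pos 1: 10010 XOR 10111 = 00101
  pos 3: 10101 XOR 10111 = 00010
  pos 6: 10111 XOR 10111 = 00000
Remainder = 0000 (zero — the frame passes the CRC check).

0000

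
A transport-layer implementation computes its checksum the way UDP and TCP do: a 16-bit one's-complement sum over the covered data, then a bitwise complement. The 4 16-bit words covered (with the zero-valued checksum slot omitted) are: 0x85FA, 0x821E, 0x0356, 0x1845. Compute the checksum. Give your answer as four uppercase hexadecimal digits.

DC4B

One's-complement addition (fold any carry out of bit 15 back into bit 0):
  0x85FA + 0x821E = 0x10818 → wrap carry → 0x0819
  0x0819 + 0x0356 = 0x00B6F
  0x0B6F + 0x1845 = 0x023B4
One's-complement sum = 0x23B4.
Checksum = ~0x23B4 & 0xFFFF = 0xDC4B.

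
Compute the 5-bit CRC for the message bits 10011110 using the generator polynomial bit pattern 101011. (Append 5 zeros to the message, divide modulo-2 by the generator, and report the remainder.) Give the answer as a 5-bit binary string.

11001

Append 5 zeros: 1001111000000. Divide by 101011 (XOR where the leading bit is 1):
  pos 0: 100111 XOR 101011 = 001100
  pos 2: 110010 XOR 101011 = 011001
  pos 3: 110010 XOR 101011 = 011001
  pos 4: 110010 XOR 101011 = 011001
  pos 5: 110010 XOR 101011 = 011001
  pos 6: 110010 XOR 101011 = 011001
  pos 7: 110010 XOR 101011 = 011001
Remainder (last 5 bits) = 11001. This is the CRC / FCS.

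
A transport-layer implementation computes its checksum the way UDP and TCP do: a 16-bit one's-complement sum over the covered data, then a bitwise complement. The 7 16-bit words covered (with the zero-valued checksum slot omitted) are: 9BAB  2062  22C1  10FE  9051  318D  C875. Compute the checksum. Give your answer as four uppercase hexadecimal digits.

One's-complement addition (fold any carry out of bit 15 back into bit 0):
  0x9BAB + 0x2062 = 0x0BC0D
  0xBC0D + 0x22C1 = 0x0DECE
  0xDECE + 0x10FE = 0x0EFCC
  0xEFCC + 0x9051 = 0x1801D → wrap carry → 0x801E
  0x801E + 0x318D = 0x0B1AB
  0xB1AB + 0xC875 = 0x17A20 → wrap carry → 0x7A21
One's-complement sum = 0x7A21.
Checksum = ~0x7A21 & 0xFFFF = 0x85DE.

85DE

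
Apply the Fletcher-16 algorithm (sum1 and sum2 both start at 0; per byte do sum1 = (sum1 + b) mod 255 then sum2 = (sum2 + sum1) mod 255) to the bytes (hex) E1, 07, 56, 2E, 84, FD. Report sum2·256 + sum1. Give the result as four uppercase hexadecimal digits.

Running sums (mod 255):
  after byte 0 (E1): sum1=225, sum2=225
  after byte 1 (07): sum1=232, sum2=202
  after byte 2 (56): sum1=63, sum2=10
  after byte 3 (2E): sum1=109, sum2=119
  after byte 4 (84): sum1=241, sum2=105
  after byte 5 (FD): sum1=239, sum2=89
Checksum = sum2·256 + sum1 = 89·256 + 239 = 23023 = 0x59EF.

59EF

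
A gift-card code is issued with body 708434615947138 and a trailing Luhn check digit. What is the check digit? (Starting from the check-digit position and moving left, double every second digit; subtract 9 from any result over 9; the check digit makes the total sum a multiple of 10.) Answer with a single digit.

3

Partial digits right→left: 8 3 1 7 4 9 5 1 6 4 3 4 8 0 7
Double every second digit counting from the check-digit position (so the 1st, 3rd, 5th, ... of the partial from the right).
  doubled (with −9 where >9): 7 2 8 1 3 6 7 5 → sum 39
  kept as-is: 3 7 9 1 4 4 0 → sum 28
Total = 39 + 28 = 67.
Check digit = (10 − (67 mod 10)) mod 10 = 3.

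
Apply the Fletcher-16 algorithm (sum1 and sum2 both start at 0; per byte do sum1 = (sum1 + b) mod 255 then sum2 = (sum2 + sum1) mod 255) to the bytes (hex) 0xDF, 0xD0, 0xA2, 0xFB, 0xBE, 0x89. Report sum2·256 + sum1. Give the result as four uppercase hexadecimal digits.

Running sums (mod 255):
  after byte 0 (0xDF): sum1=223, sum2=223
  after byte 1 (0xD0): sum1=176, sum2=144
  after byte 2 (0xA2): sum1=83, sum2=227
  after byte 3 (0xFB): sum1=79, sum2=51
  after byte 4 (0xBE): sum1=14, sum2=65
  after byte 5 (0x89): sum1=151, sum2=216
Checksum = sum2·256 + sum1 = 216·256 + 151 = 55447 = 0xD897.

D897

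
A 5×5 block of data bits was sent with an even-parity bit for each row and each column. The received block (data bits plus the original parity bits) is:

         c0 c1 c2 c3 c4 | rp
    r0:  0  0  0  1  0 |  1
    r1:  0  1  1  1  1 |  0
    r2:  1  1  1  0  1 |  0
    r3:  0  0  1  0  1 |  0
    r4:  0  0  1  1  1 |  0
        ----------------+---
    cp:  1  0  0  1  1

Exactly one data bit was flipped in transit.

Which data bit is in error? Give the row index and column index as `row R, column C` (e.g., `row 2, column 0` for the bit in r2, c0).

row 4, column 4

Recompute each row's even parity and compare to rp:
  r0: data parity 1, sent rp 1 → ok
  r1: data parity 0, sent rp 0 → ok
  r2: data parity 0, sent rp 0 → ok
  r3: data parity 0, sent rp 0 → ok
  r4: data parity 1, sent rp 0 → mismatch
Recompute each column's even parity and compare to cp:
  c0: data parity 1, sent cp 1 → ok
  c1: data parity 0, sent cp 0 → ok
  c2: data parity 0, sent cp 0 → ok
  c3: data parity 1, sent cp 1 → ok
  c4: data parity 0, sent cp 1 → mismatch
Exactly one row (r4) and one column (c4) fail → the flipped bit is at their intersection.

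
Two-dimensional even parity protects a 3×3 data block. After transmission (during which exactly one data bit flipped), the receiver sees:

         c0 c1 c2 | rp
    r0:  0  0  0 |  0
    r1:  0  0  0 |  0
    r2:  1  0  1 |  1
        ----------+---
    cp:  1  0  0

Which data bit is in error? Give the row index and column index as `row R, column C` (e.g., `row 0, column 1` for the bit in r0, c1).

Recompute each row's even parity and compare to rp:
  r0: data parity 0, sent rp 0 → ok
  r1: data parity 0, sent rp 0 → ok
  r2: data parity 0, sent rp 1 → mismatch
Recompute each column's even parity and compare to cp:
  c0: data parity 1, sent cp 1 → ok
  c1: data parity 0, sent cp 0 → ok
  c2: data parity 1, sent cp 0 → mismatch
Exactly one row (r2) and one column (c2) fail → the flipped bit is at their intersection.

row 2, column 2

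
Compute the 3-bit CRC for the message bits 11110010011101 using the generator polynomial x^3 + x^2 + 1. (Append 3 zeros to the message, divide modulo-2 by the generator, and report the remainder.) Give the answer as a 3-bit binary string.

Append 3 zeros: 11110010011101000. Divide by 1101 (XOR where the leading bit is 1):
  pos 0: 1111 XOR 1101 = 0010
  pos 2: 1000 XOR 1101 = 0101
  pos 3: 1011 XOR 1101 = 0110
  pos 4: 1100 XOR 1101 = 0001
  pos 7: 1011 XOR 1101 = 0110
  pos 8: 1101 XOR 1101 = 0000
  pos 13: 1000 XOR 1101 = 0101
Remainder (last 3 bits) = 101. This is the CRC / FCS.

101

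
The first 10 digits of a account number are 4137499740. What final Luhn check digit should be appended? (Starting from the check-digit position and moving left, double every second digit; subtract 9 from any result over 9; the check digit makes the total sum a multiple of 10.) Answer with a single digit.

5

Partial digits right→left: 0 4 7 9 9 4 7 3 1 4
Double every second digit counting from the check-digit position (so the 1st, 3rd, 5th, ... of the partial from the right).
  doubled (with −9 where >9): 0 5 9 5 2 → sum 21
  kept as-is: 4 9 4 3 4 → sum 24
Total = 21 + 24 = 45.
Check digit = (10 − (45 mod 10)) mod 10 = 5.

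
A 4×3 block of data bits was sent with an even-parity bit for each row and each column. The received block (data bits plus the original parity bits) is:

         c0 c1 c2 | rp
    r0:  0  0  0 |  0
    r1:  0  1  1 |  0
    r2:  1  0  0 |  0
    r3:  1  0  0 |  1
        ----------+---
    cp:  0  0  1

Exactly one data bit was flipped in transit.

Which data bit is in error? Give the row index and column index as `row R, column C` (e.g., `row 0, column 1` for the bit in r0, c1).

Recompute each row's even parity and compare to rp:
  r0: data parity 0, sent rp 0 → ok
  r1: data parity 0, sent rp 0 → ok
  r2: data parity 1, sent rp 0 → mismatch
  r3: data parity 1, sent rp 1 → ok
Recompute each column's even parity and compare to cp:
  c0: data parity 0, sent cp 0 → ok
  c1: data parity 1, sent cp 0 → mismatch
  c2: data parity 1, sent cp 1 → ok
Exactly one row (r2) and one column (c1) fail → the flipped bit is at their intersection.

row 2, column 1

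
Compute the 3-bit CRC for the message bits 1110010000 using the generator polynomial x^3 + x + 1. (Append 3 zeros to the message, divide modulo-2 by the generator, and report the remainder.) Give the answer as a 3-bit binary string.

011

Append 3 zeros: 1110010000000. Divide by 1011 (XOR where the leading bit is 1):
  pos 0: 1110 XOR 1011 = 0101
  pos 1: 1010 XOR 1011 = 0001
  pos 4: 1100 XOR 1011 = 0111
  pos 5: 1110 XOR 1011 = 0101
  pos 6: 1010 XOR 1011 = 0001
  pos 9: 1000 XOR 1011 = 0011
Remainder (last 3 bits) = 011. This is the CRC / FCS.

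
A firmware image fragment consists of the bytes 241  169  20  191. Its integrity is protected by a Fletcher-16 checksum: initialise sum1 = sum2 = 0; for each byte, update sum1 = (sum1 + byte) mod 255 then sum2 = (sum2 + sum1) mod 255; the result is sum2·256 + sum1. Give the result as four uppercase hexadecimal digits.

AC6F

Running sums (mod 255):
  after byte 0 (241): sum1=241, sum2=241
  after byte 1 (169): sum1=155, sum2=141
  after byte 2 (20): sum1=175, sum2=61
  after byte 3 (191): sum1=111, sum2=172
Checksum = sum2·256 + sum1 = 172·256 + 111 = 44143 = 0xAC6F.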